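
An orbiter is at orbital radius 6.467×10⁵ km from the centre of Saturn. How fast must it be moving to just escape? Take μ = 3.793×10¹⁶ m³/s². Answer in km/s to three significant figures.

v_esc ≈ 10.8 km/s

r = 6.467×10⁵ km = 6.467×10⁸ m.
Escape speed v_esc = √(2μ/r) = √(2 × 3.793×10¹⁶ / 6.467×10⁸) = √(1.173×10⁸) = 10830 m/s.
= 10.83 km/s.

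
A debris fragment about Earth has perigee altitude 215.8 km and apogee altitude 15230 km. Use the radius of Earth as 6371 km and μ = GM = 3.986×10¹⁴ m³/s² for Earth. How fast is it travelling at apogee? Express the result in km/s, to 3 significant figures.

r_p = 6371 + 215.8 = 6586.8 km = 6.5868×10⁶ m.
r_a = 6371 + 15230 = 21601 km = 2.1601×10⁷ m.
Semi-major axis a = (r_p + r_a)/2 = 14094 km = 1.409×10⁷ m.
Vis-viva: v² = μ(2/r − 1/a) = 3.986×10¹⁴ × (9.259×10⁻⁸ − 7.095×10⁻⁸) = 8.624×10⁶ m²/s².
v = 2937 m/s = 2.937 km/s.

v ≈ 2.94 km/s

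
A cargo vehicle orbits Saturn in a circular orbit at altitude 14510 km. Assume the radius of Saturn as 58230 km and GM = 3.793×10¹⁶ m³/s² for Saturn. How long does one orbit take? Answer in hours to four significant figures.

T ≈ 5.560 hours

r = 58230 + 14510 = 72740 km = 7.2740×10⁷ m.
Kepler's third law: T = 2π√(r³/μ) = 2π√((7.274×10⁷)³ / 3.793×10¹⁶).
r³/μ = 1.015×10⁷ s², so T = 2π × 3.185×10³ = 2.001×10⁴ s.
Converting: 2.001×10⁴ s ÷ 3600 = 5.560 hours.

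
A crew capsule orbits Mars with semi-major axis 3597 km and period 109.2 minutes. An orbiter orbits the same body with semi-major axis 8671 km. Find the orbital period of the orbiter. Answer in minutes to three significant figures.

Kepler's third law: T² ∝ a³, so T₂ = T₁ (a₂/a₁)^(3/2).
a₂/a₁ = 2.411, (a₂/a₁)^(3/2) = 3.743.
T₂ = 109.2 × 3.743 = 408.7 minutes.

T₂ ≈ 409 minutes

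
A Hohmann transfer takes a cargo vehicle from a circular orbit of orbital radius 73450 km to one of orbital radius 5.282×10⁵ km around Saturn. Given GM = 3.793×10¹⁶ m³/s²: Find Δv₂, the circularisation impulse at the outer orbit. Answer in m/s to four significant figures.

Δv ≈ 4287 m/s

r₁ = 73450 km = 7.345×10⁷ m.
r₂ = 5.282×10⁵ km = 5.282×10⁸ m.
Transfer ellipse a_t = (r₁ + r₂)/2 = 3.008×10⁸ m.
At r₁: circular v_c1 = √(μ/r₁) = 22720 m/s; transfer-perikrone v_p = √[μ(2/r₁ − 1/a_t)] = 30110 m/s.
At r₂: circular v_c2 = √(μ/r₂) = 8474 m/s; transfer-apokrone v_a = √[μ(2/r₂ − 1/a_t)] = 4187 m/s.
Δv₂ = v_c2 − v_a = 4287 m/s.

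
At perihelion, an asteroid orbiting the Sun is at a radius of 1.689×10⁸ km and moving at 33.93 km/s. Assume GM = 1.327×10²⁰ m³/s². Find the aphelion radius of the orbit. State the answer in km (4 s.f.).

aphelion radius ≈ 4.629×10⁸ km

r_p = 1.689×10¹¹ m.
Specific energy ε = v²/2 − μ/r = -2.100×10⁸ J/kg, so a = −μ/(2ε) = 3.159×10¹¹ m.
The apsides satisfy r_p + r_a = 2a, so the aphelion radius is 2a − r_p = 4.629×10¹¹ m = 4.6286×10⁸ km.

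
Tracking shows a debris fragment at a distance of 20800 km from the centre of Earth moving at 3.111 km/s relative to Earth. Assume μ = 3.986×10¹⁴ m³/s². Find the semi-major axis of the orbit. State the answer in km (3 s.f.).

a ≈ 13900 km

r = 2.080×10⁷ m.
Vis-viva rearranged: 1/a = 2/r − v²/μ = 9.615×10⁻⁸ − 2.428×10⁻⁸ = 7.187×10⁻⁸ m⁻¹.
a = 1.391×10⁷ m = 13913 km.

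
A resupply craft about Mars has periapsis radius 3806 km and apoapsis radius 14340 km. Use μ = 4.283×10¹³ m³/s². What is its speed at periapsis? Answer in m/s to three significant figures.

Semi-major axis a = (r_p + r_a)/2 = 9073.0 km = 9.073×10⁶ m.
Vis-viva: v² = μ(2/r − 1/a) = 4.283×10¹³ × (5.255×10⁻⁷ − 1.102×10⁻⁷) = 1.779×10⁷ m²/s².
v = 4217 m/s.

v ≈ 4220 m/s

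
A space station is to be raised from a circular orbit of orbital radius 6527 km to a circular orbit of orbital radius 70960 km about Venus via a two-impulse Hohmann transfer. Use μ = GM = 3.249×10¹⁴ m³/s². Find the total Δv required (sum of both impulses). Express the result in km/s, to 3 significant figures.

Δv_total ≈ 3.75 km/s

r₁ = 6527 km = 6.527×10⁶ m.
r₂ = 70960 km = 7.096×10⁷ m.
Transfer ellipse a_t = (r₁ + r₂)/2 = 3.874×10⁷ m.
At r₁: circular v_c1 = √(μ/r₁) = 7055 m/s; transfer-periapsis v_p = √[μ(2/r₁ − 1/a_t)] = 9548 m/s.
Δv₁ = v_p − v_c1 = 2493 m/s.
At r₂: circular v_c2 = √(μ/r₂) = 2140 m/s; transfer-apoapsis v_a = √[μ(2/r₂ − 1/a_t)] = 878.3 m/s.
Δv₂ = v_c2 − v_a = 1262 m/s.
Total Δv = Δv₁ + Δv₂ = 3754 m/s = 3.754 km/s.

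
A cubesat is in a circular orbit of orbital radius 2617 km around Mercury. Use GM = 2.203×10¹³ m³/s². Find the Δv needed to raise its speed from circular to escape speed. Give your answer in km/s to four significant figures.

Δv ≈ 1.202 km/s

r = 2617 km = 2.617×10⁶ m.
Circular speed v_c = √(μ/r) = 2901 m/s.
Escape speed v_esc = √(2μ/r) = √2 × v_c = 4103 m/s.
Δv = v_esc − v_c = 1202 m/s = 1.202 km/s.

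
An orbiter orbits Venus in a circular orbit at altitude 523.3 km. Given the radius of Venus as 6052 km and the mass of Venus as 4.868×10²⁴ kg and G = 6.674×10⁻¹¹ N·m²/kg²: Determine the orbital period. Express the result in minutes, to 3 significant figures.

T ≈ 98.0 minutes

μ = GM = 6.674×10⁻¹¹ × 4.868×10²⁴ = 3.249×10¹⁴ m³/s².
r = 6052 + 523.3 = 6575.3 km = 6.5753×10⁶ m.
Kepler's third law: T = 2π√(r³/μ) = 2π√((6.575×10⁶)³ / 3.249×10¹⁴).
r³/μ = 8.750×10⁵ s², so T = 2π × 9.354×10² = 5.877×10³ s.
Converting: 5.877×10³ s ÷ 60.00 = 97.96 minutes.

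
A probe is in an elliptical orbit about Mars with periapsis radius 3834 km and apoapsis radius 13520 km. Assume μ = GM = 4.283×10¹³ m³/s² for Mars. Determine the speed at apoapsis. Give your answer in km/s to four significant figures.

v ≈ 1.183 km/s

Semi-major axis a = (r_p + r_a)/2 = 8677.0 km = 8.677×10⁶ m.
Vis-viva: v² = μ(2/r − 1/a) = 4.283×10¹³ × (1.479×10⁻⁷ − 1.152×10⁻⁷) = 1.400×10⁶ m²/s².
v = 1183 m/s = 1.183 km/s.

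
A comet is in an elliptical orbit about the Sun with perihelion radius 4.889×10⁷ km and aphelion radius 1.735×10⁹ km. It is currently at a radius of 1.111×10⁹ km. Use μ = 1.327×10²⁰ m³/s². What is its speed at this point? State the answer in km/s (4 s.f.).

v ≈ 9.493 km/s

Semi-major axis a = (r_p + r_a)/2 = 8.9194×10⁸ km = 8.919×10¹¹ m.
Vis-viva: v² = μ(2/r − 1/a) = 1.327×10²⁰ × (1.800×10⁻¹² − 1.121×10⁻¹²) = 9.011×10⁷ m²/s².
v = 9493 m/s = 9.493 km/s.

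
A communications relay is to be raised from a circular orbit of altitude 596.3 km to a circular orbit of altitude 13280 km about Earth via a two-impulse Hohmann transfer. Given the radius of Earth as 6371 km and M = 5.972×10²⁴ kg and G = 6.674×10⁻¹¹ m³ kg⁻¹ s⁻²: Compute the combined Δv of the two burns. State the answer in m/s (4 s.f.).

μ = GM = 6.674×10⁻¹¹ × 5.972×10²⁴ = 3.986×10¹⁴ m³/s².
r₁ = 6371 + 596.3 = 6967.3 km = 6.9673×10⁶ m.
r₂ = 6371 + 13280 = 19651 km = 1.9651×10⁷ m.
Transfer ellipse a_t = (r₁ + r₂)/2 = 1.331×10⁷ m.
At r₁: circular v_c1 = √(μ/r₁) = 7563 m/s; transfer-perigee v_p = √[μ(2/r₁ − 1/a_t)] = 9190 m/s.
Δv₁ = v_p − v_c1 = 1627 m/s.
At r₂: circular v_c2 = √(μ/r₂) = 4504 m/s; transfer-apogee v_a = √[μ(2/r₂ − 1/a_t)] = 3259 m/s.
Δv₂ = v_c2 − v_a = 1245 m/s.
Total Δv = Δv₁ + Δv₂ = 2872 m/s.

Δv_total ≈ 2872 m/s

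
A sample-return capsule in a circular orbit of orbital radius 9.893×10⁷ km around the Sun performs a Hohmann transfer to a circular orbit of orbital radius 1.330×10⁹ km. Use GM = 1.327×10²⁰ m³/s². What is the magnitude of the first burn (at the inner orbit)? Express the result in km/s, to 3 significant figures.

Δv ≈ 13.3 km/s

r₁ = 9.893×10⁷ km = 9.893×10¹⁰ m.
r₂ = 1.330×10⁹ km = 1.330×10¹² m.
Transfer ellipse a_t = (r₁ + r₂)/2 = 7.145×10¹¹ m.
At r₁: circular v_c1 = √(μ/r₁) = 36620 m/s; transfer-perihelion v_p = √[μ(2/r₁ − 1/a_t)] = 49970 m/s.
Δv₁ = v_p − v_c1 = 13350 m/s.
= 13.35 km/s.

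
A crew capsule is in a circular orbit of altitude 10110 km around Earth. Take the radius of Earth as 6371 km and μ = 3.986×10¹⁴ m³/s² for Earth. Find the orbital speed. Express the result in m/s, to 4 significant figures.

v ≈ 4918 m/s

r = 6371 + 10110 = 16481 km = 1.6481×10⁷ m.
For a circular orbit v = √(μ/r) = √(3.986×10¹⁴ / 1.648×10⁷) = √(2.419×10⁷) = 4918 m/s.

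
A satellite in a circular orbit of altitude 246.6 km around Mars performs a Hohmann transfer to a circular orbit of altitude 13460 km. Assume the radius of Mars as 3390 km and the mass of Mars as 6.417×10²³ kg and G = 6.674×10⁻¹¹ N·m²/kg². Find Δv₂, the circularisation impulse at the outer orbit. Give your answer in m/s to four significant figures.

μ = GM = 6.674×10⁻¹¹ × 6.417×10²³ = 4.283×10¹³ m³/s².
r₁ = 3390 + 246.6 = 3636.6 km = 3.6366×10⁶ m.
r₂ = 3390 + 13460 = 16850 km = 1.6850×10⁷ m.
Transfer ellipse a_t = (r₁ + r₂)/2 = 1.024×10⁷ m.
At r₁: circular v_c1 = √(μ/r₁) = 3432 m/s; transfer-periapsis v_p = √[μ(2/r₁ − 1/a_t)] = 4401 m/s.
At r₂: circular v_c2 = √(μ/r₂) = 1594 m/s; transfer-apoapsis v_a = √[μ(2/r₂ − 1/a_t)] = 949.9 m/s.
Δv₂ = v_c2 − v_a = 644.3 m/s.

Δv ≈ 644.3 m/s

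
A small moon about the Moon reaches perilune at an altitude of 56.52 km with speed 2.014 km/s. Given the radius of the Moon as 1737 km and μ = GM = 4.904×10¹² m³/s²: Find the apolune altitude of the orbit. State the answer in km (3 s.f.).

r_p = 1737 + 56.52 = 1793.5 km = 1.794×10⁶ m.
Specific energy ε = v²/2 − μ/r = -7.062×10⁵ J/kg, so a = −μ/(2ε) = 3.472×10⁶ m.
The apsides satisfy r_p + r_a = 2a, so the apolune radius is 2a − r_p = 5.151×10⁶ m = 5150.8 km.
Apolune altitude = 5150.8 − 1737 = 3413.8 km.

apolune altitude ≈ 3410 km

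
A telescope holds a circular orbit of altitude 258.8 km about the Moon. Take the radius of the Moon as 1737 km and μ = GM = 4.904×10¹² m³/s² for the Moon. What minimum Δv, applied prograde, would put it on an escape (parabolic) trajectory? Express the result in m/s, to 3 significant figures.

Δv ≈ 649 m/s

r = 1737 + 258.8 = 1995.8 km = 1.9958×10⁶ m.
Circular speed v_c = √(μ/r) = 1568 m/s.
Escape speed v_esc = √(2μ/r) = √2 × v_c = 2217 m/s.
Δv = v_esc − v_c = 649.3 m/s.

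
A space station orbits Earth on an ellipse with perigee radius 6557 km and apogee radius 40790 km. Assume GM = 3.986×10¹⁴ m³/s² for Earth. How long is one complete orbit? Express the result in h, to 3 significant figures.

Semi-major axis a = (r_p + r_a)/2 = (6557.0 + 40790)/2 = 23674 km = 2.367×10⁷ m.
By Kepler's third law T = 2π√(a³/μ) = 2π × 5.769×10³ = 3.625×10⁴ s.
= 10.07 h.

T ≈ 10.1 h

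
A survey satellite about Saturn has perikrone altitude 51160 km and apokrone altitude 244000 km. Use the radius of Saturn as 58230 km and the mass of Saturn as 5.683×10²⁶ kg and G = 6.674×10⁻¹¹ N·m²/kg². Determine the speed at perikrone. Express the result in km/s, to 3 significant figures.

v ≈ 22.6 km/s

μ = GM = 6.674×10⁻¹¹ × 5.683×10²⁶ = 3.793×10¹⁶ m³/s².
r_p = 58230 + 51160 = 109390 km = 1.0939×10⁸ m.
r_a = 58230 + 244000 = 302230 km = 3.0223×10⁸ m.
Semi-major axis a = (r_p + r_a)/2 = 2.0581×10⁵ km = 2.058×10⁸ m.
Vis-viva: v² = μ(2/r − 1/a) = 3.793×10¹⁶ × (1.828×10⁻⁸ − 4.859×10⁻⁹) = 5.092×10⁸ m²/s².
v = 22560 m/s = 22.56 km/s.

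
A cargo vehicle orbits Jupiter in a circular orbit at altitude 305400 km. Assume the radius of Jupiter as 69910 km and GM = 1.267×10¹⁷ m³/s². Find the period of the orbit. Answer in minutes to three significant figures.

T ≈ 2140 minutes

r = 69910 + 305400 = 375310 km = 3.7531×10⁸ m.
Kepler's third law: T = 2π√(r³/μ) = 2π√((3.753×10⁸)³ / 1.267×10¹⁷).
r³/μ = 4.172×10⁸ s², so T = 2π × 2.043×10⁴ = 1.283×10⁵ s.
Converting: 1.283×10⁵ s ÷ 60.00 = 2139 minutes.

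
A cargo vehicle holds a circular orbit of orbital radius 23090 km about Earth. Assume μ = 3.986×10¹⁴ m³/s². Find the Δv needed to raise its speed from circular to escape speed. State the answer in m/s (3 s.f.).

Δv ≈ 1720 m/s

r = 23090 km = 2.309×10⁷ m.
Circular speed v_c = √(μ/r) = 4155 m/s.
Escape speed v_esc = √(2μ/r) = √2 × v_c = 5876 m/s.
Δv = v_esc − v_c = 1721 m/s.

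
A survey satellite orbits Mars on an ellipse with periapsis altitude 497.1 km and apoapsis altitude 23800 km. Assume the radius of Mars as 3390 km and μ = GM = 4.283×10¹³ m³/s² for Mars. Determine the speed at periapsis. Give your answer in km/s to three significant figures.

r_p = 3390 + 497.1 = 3887.1 km = 3.8871×10⁶ m.
r_a = 3390 + 23800 = 27190 km = 2.7190×10⁷ m.
Semi-major axis a = (r_p + r_a)/2 = 15539 km = 1.554×10⁷ m.
Vis-viva: v² = μ(2/r − 1/a) = 4.283×10¹³ × (5.145×10⁻⁷ − 6.436×10⁻⁸) = 1.928×10⁷ m²/s².
v = 4391 m/s = 4.391 km/s.

v ≈ 4.39 km/s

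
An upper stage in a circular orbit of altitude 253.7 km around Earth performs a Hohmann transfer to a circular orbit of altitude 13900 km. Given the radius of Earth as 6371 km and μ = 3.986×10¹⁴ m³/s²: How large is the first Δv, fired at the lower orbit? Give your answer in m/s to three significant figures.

Δv ≈ 1770 m/s

r₁ = 6371 + 253.7 = 6624.7 km = 6.6247×10⁶ m.
r₂ = 6371 + 13900 = 20271 km = 2.0271×10⁷ m.
Transfer ellipse a_t = (r₁ + r₂)/2 = 1.345×10⁷ m.
At r₁: circular v_c1 = √(μ/r₁) = 7757 m/s; transfer-perigee v_p = √[μ(2/r₁ − 1/a_t)] = 9524 m/s.
Δv₁ = v_p − v_c1 = 1767 m/s.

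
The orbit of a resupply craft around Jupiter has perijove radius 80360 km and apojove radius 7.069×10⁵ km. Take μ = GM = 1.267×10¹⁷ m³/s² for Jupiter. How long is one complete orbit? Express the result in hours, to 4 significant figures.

T ≈ 38.29 hours

Semi-major axis a = (r_p + r_a)/2 = (80360 + 7.0690×10⁵)/2 = 3.9363×10⁵ km = 3.936×10⁸ m.
By Kepler's third law T = 2π√(a³/μ) = 2π × 2.194×10⁴ = 1.379×10⁵ s.
= 38.29 hours.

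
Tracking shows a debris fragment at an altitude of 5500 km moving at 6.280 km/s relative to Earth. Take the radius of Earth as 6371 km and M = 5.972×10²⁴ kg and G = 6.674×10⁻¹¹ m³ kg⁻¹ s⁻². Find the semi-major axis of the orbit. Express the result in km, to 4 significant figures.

a ≈ 14380 km

μ = GM = 6.674×10⁻¹¹ × 5.972×10²⁴ = 3.986×10¹⁴ m³/s².
r = 6371 + 5500 = 11871 km = 1.187×10⁷ m.
Vis-viva rearranged: 1/a = 2/r − v²/μ = 1.685×10⁻⁷ − 9.895×10⁻⁸ = 6.953×10⁻⁸ m⁻¹.
a = 1.438×10⁷ m = 14383 km.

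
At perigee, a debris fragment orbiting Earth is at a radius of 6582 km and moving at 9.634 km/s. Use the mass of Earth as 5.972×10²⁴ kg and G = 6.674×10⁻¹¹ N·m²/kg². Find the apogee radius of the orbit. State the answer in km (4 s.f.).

apogee radius ≈ 21590 km

μ = GM = 6.674×10⁻¹¹ × 5.972×10²⁴ = 3.986×10¹⁴ m³/s².
r_p = 6.582×10⁶ m.
Specific energy ε = v²/2 − μ/r = -1.415×10⁷ J/kg, so a = −μ/(2ε) = 1.409×10⁷ m.
The apsides satisfy r_p + r_a = 2a, so the apogee radius is 2a − r_p = 2.159×10⁷ m = 21590 km.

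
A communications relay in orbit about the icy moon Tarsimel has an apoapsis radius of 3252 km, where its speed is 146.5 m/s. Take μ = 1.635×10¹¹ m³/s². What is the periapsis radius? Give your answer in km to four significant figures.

r_a = 3.252×10⁶ m.
Specific energy ε = v²/2 − μ/r = -3.955×10⁴ J/kg, so a = −μ/(2ε) = 2.067×10⁶ m.
The apsides satisfy r_p + r_a = 2a, so the periapsis radius is 2a − r_a = 8.825×10⁵ m = 882.46 km.

periapsis radius ≈ 882.5 km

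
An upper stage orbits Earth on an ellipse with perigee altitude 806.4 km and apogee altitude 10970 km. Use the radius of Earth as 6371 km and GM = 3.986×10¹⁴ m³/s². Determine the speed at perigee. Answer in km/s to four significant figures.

r_p = 6371 + 806.4 = 7177.4 km = 7.1774×10⁶ m.
r_a = 6371 + 10970 = 17341 km = 1.7341×10⁷ m.
Semi-major axis a = (r_p + r_a)/2 = 12259 km = 1.226×10⁷ m.
Vis-viva: v² = μ(2/r − 1/a) = 3.986×10¹⁴ × (2.787×10⁻⁷ − 8.157×10⁻⁸) = 7.856×10⁷ m²/s².
v = 8863 m/s = 8.863 km/s.

v ≈ 8.863 km/s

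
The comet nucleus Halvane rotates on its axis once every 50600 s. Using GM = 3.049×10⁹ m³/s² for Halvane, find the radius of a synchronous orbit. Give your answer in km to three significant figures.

r_sync ≈ 583 km

A synchronous orbit has period T, so by Kepler's third law a = (μT²/4π²)^(1/3).
μT²/4π² = 3.049×10⁹ × (5.060×10⁴)² / 39.48 = 1.977×10¹⁷ m³.
a = 5.826×10⁵ m = 582.59 km.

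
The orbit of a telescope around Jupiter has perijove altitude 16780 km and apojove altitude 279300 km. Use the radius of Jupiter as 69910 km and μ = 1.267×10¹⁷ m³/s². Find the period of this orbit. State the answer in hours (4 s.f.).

r_p = 69910 + 16780 = 86690 km = 8.6690×10⁷ m.
r_a = 69910 + 279300 = 349210 km = 3.4921×10⁸ m.
Semi-major axis a = (r_p + r_a)/2 = (86690 + 3.4921×10⁵)/2 = 2.1795×10⁵ km = 2.180×10⁸ m.
By Kepler's third law T = 2π√(a³/μ) = 2π × 9.040×10³ = 5.680×10⁴ s.
= 15.78 hours.

T ≈ 15.78 hours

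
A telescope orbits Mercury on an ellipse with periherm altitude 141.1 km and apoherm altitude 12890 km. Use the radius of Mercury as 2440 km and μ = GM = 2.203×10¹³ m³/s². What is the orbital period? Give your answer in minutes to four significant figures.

r_p = 2440 + 141.1 = 2581.1 km = 2.5811×10⁶ m.
r_a = 2440 + 12890 = 15330 km = 1.5330×10⁷ m.
Semi-major axis a = (r_p + r_a)/2 = (2581.1 + 15330)/2 = 8955.5 km = 8.956×10⁶ m.
By Kepler's third law T = 2π√(a³/μ) = 2π × 5.710×10³ = 3.588×10⁴ s.
= 597.9 minutes.

T ≈ 597.9 minutes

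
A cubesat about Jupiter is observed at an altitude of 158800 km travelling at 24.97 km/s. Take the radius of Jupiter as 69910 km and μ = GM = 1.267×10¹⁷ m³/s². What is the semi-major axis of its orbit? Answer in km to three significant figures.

r = 69910 + 158800 = 2.2871×10⁵ km = 2.287×10⁸ m.
Specific orbital energy ε = v²/2 − μ/r = (24970)²/2 − 1.267×10¹⁷/2.287×10⁸ = -2.422×10⁸ J/kg.
Since ε = −μ/(2a), a = −μ/(2ε) = 2.615×10⁸ m = 2.6153×10⁵ km.

a ≈ 2.62×10⁵ km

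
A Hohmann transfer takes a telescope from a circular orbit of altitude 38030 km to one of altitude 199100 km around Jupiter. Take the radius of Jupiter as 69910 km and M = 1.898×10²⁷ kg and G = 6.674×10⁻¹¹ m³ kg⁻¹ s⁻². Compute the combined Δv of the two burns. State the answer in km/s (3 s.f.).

μ = GM = 6.674×10⁻¹¹ × 1.898×10²⁷ = 1.267×10¹⁷ m³/s².
r₁ = 69910 + 38030 = 107940 km = 1.0794×10⁸ m.
r₂ = 69910 + 199100 = 269010 km = 2.6901×10⁸ m.
Transfer ellipse a_t = (r₁ + r₂)/2 = 1.885×10⁸ m.
At r₁: circular v_c1 = √(μ/r₁) = 34260 m/s; transfer-perijove v_p = √[μ(2/r₁ − 1/a_t)] = 40930 m/s.
Δv₁ = v_p − v_c1 = 6670 m/s.
At r₂: circular v_c2 = √(μ/r₂) = 21700 m/s; transfer-apojove v_a = √[μ(2/r₂ − 1/a_t)] = 16420 m/s.
Δv₂ = v_c2 − v_a = 5278 m/s.
Total Δv = Δv₁ + Δv₂ = 11950 m/s = 11.95 km/s.

Δv_total ≈ 11.9 km/s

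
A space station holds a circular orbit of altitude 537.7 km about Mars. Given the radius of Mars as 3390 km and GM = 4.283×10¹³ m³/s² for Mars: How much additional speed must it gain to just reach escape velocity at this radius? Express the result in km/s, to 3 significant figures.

Δv ≈ 1.37 km/s

r = 3390 + 537.7 = 3927.7 km = 3.9277×10⁶ m.
Circular speed v_c = √(μ/r) = 3302 m/s.
Escape speed v_esc = √(2μ/r) = √2 × v_c = 4670 m/s.
Δv = v_esc − v_c = 1368 m/s = 1.368 km/s.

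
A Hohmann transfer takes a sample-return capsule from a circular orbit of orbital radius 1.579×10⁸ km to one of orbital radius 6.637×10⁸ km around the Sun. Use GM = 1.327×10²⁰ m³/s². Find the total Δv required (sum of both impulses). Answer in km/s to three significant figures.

Δv_total ≈ 13.2 km/s

r₁ = 1.579×10⁸ km = 1.579×10¹¹ m.
r₂ = 6.637×10⁸ km = 6.637×10¹¹ m.
Transfer ellipse a_t = (r₁ + r₂)/2 = 4.108×10¹¹ m.
At r₁: circular v_c1 = √(μ/r₁) = 28990 m/s; transfer-perihelion v_p = √[μ(2/r₁ − 1/a_t)] = 36850 m/s.
Δv₁ = v_p − v_c1 = 7858 m/s.
At r₂: circular v_c2 = √(μ/r₂) = 14140 m/s; transfer-aphelion v_a = √[μ(2/r₂ − 1/a_t)] = 8766 m/s.
Δv₂ = v_c2 − v_a = 5374 m/s.
Total Δv = Δv₁ + Δv₂ = 13230 m/s = 13.23 km/s.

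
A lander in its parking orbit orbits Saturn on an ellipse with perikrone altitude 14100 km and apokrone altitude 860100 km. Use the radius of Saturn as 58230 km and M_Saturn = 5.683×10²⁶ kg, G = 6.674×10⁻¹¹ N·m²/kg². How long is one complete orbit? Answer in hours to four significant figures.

T ≈ 98.80 hours

μ = GM = 6.674×10⁻¹¹ × 5.683×10²⁶ = 3.793×10¹⁶ m³/s².
r_p = 58230 + 14100 = 72330 km = 7.2330×10⁷ m.
r_a = 58230 + 860100 = 918330 km = 9.1833×10⁸ m.
Semi-major axis a = (r_p + r_a)/2 = (72330 + 9.1833×10⁵)/2 = 4.9533×10⁵ km = 4.953×10⁸ m.
By Kepler's third law T = 2π√(a³/μ) = 2π × 5.661×10⁴ = 3.557×10⁵ s.
= 98.80 hours.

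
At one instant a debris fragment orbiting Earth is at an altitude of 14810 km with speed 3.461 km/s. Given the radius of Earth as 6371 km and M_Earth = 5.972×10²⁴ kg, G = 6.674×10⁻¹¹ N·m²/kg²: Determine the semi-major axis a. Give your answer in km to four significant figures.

a ≈ 15540 km

μ = GM = 6.674×10⁻¹¹ × 5.972×10²⁴ = 3.986×10¹⁴ m³/s².
r = 6371 + 14810 = 21181 km = 2.118×10⁷ m.
Specific orbital energy ε = v²/2 − μ/r = (3461)²/2 − 3.986×10¹⁴/2.118×10⁷ = -1.283×10⁷ J/kg.
Since ε = −μ/(2a), a = −μ/(2ε) = 1.554×10⁷ m = 15535 km.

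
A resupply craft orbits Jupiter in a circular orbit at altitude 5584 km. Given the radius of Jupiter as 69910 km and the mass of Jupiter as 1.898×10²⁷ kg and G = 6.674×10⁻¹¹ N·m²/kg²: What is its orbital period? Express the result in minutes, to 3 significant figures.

T ≈ 193 minutes

μ = GM = 6.674×10⁻¹¹ × 1.898×10²⁷ = 1.267×10¹⁷ m³/s².
r = 69910 + 5584 = 75494 km = 7.5494×10⁷ m.
Kepler's third law: T = 2π√(r³/μ) = 2π√((7.549×10⁷)³ / 1.267×10¹⁷).
r³/μ = 3.397×10⁶ s², so T = 2π × 1.843×10³ = 1.158×10⁴ s.
Converting: 1.158×10⁴ s ÷ 60.00 = 193.0 minutes.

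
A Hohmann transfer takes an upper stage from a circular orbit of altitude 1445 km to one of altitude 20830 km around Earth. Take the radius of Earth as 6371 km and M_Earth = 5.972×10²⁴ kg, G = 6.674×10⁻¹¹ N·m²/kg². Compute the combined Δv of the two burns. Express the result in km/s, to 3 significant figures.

Δv_total ≈ 3.03 km/s

μ = GM = 6.674×10⁻¹¹ × 5.972×10²⁴ = 3.986×10¹⁴ m³/s².
r₁ = 6371 + 1445 = 7816.0 km = 7.8160×10⁶ m.
r₂ = 6371 + 20830 = 27201 km = 2.7201×10⁷ m.
Transfer ellipse a_t = (r₁ + r₂)/2 = 1.751×10⁷ m.
At r₁: circular v_c1 = √(μ/r₁) = 7141 m/s; transfer-perigee v_p = √[μ(2/r₁ − 1/a_t)] = 8901 m/s.
Δv₁ = v_p − v_c1 = 1760 m/s.
At r₂: circular v_c2 = √(μ/r₂) = 3828 m/s; transfer-apogee v_a = √[μ(2/r₂ − 1/a_t)] = 2558 m/s.
Δv₂ = v_c2 − v_a = 1270 m/s.
Total Δv = Δv₁ + Δv₂ = 3030 m/s = 3.030 km/s.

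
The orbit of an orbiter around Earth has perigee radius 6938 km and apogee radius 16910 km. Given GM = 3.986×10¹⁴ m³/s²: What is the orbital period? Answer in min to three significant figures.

T ≈ 216 min

Semi-major axis a = (r_p + r_a)/2 = (6938.0 + 16910)/2 = 11924 km = 1.192×10⁷ m.
By Kepler's third law T = 2π√(a³/μ) = 2π × 2.062×10³ = 1.296×10⁴ s.
= 216.0 min.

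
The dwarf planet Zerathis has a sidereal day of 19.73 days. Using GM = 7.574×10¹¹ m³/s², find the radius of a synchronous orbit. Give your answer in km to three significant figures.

r_sync ≈ 38200 km

T = 19.73 days = 1.705×10⁶ s.
A synchronous orbit has period T, so by Kepler's third law a = (μT²/4π²)^(1/3).
μT²/4π² = 7.574×10¹¹ × (1.705×10⁶)² / 39.48 = 5.575×10²² m³.
a = 3.820×10⁷ m = 38202 km.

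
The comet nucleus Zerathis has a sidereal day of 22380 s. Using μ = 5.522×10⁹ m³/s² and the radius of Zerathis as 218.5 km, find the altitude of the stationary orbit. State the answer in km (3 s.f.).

A synchronous orbit has period T, so by Kepler's third law a = (μT²/4π²)^(1/3).
μT²/4π² = 5.522×10⁹ × (2.238×10⁴)² / 39.48 = 7.006×10¹⁶ m³.
a = 4.122×10⁵ m = 412.24 km.
Altitude h = a − R = 412.24 − 218.5 = 193.74 km.

h_sync ≈ 194 km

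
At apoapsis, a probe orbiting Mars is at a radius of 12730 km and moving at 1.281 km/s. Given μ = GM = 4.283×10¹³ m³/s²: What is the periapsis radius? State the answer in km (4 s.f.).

r_a = 1.273×10⁷ m.
Specific energy ε = v²/2 − μ/r = -2.544×10⁶ J/kg, so a = −μ/(2ε) = 8.418×10⁶ m.
The apsides satisfy r_p + r_a = 2a, so the periapsis radius is 2a − r_a = 4.106×10⁶ m = 4105.6 km.

periapsis radius ≈ 4106 km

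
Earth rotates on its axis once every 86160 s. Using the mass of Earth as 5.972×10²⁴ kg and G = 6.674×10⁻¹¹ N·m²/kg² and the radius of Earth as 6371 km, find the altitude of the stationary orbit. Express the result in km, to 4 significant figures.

h_sync ≈ 35790 km

μ = GM = 6.674×10⁻¹¹ × 5.972×10²⁴ = 3.986×10¹⁴ m³/s².
A synchronous orbit has period T, so by Kepler's third law a = (μT²/4π²)^(1/3).
μT²/4π² = 3.986×10¹⁴ × (8.616×10⁴)² / 39.48 = 7.495×10²² m³.
a = 4.216×10⁷ m = 42162 km.
Altitude h = a − R = 42162 − 6371 = 35791 km.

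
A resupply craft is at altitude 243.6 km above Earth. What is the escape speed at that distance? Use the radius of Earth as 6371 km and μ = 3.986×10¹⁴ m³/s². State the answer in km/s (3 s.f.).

v_esc ≈ 11.0 km/s

r = 6371 + 243.6 = 6614.6 km = 6.6146×10⁶ m.
Escape speed v_esc = √(2μ/r) = √(2 × 3.986×10¹⁴ / 6.615×10⁶) = √(1.205×10⁸) = 10980 m/s.
= 10.98 km/s.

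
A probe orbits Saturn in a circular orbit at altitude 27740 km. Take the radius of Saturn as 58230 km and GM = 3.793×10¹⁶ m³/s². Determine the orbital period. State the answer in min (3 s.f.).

r = 58230 + 27740 = 85970 km = 8.5970×10⁷ m.
Kepler's third law: T = 2π√(r³/μ) = 2π√((8.597×10⁷)³ / 3.793×10¹⁶).
r³/μ = 1.675×10⁷ s², so T = 2π × 4.093×10³ = 2.572×10⁴ s.
Converting: 2.572×10⁴ s ÷ 60.00 = 428.6 min.

T ≈ 429 min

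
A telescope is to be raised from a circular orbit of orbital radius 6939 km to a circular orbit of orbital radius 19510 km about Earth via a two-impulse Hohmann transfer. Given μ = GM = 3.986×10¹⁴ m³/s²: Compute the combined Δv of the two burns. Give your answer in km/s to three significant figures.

Δv_total ≈ 2.87 km/s

r₁ = 6939 km = 6.939×10⁶ m.
r₂ = 19510 km = 1.951×10⁷ m.
Transfer ellipse a_t = (r₁ + r₂)/2 = 1.322×10⁷ m.
At r₁: circular v_c1 = √(μ/r₁) = 7579 m/s; transfer-perigee v_p = √[μ(2/r₁ − 1/a_t)] = 9206 m/s.
Δv₁ = v_p − v_c1 = 1627 m/s.
At r₂: circular v_c2 = √(μ/r₂) = 4520 m/s; transfer-apogee v_a = √[μ(2/r₂ − 1/a_t)] = 3274 m/s.
Δv₂ = v_c2 − v_a = 1246 m/s.
Total Δv = Δv₁ + Δv₂ = 2872 m/s = 2.872 km/s.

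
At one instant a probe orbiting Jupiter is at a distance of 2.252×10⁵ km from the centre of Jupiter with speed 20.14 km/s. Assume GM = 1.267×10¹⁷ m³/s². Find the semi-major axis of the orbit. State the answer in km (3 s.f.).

a ≈ 1.76×10⁵ km

r = 2.252×10⁸ m.
Specific orbital energy ε = v²/2 − μ/r = (20140)²/2 − 1.267×10¹⁷/2.252×10⁸ = -3.598×10⁸ J/kg.
Since ε = −μ/(2a), a = −μ/(2ε) = 1.761×10⁸ m = 1.7607×10⁵ km.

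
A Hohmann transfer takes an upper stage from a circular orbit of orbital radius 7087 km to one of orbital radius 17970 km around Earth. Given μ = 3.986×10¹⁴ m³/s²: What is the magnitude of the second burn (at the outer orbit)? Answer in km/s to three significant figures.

r₁ = 7087 km = 7.087×10⁶ m.
r₂ = 17970 km = 1.797×10⁷ m.
Transfer ellipse a_t = (r₁ + r₂)/2 = 1.253×10⁷ m.
At r₁: circular v_c1 = √(μ/r₁) = 7500 m/s; transfer-perigee v_p = √[μ(2/r₁ − 1/a_t)] = 8982 m/s.
At r₂: circular v_c2 = √(μ/r₂) = 4710 m/s; transfer-apogee v_a = √[μ(2/r₂ − 1/a_t)] = 3542 m/s.
Δv₂ = v_c2 − v_a = 1167 m/s.
= 1.167 km/s.

Δv ≈ 1.17 km/s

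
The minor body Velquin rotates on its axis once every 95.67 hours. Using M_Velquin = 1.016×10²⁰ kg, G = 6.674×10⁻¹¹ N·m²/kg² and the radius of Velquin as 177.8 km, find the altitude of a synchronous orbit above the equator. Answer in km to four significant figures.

h_sync ≈ 2553 km

μ = GM = 6.674×10⁻¹¹ × 1.016×10²⁰ = 6.781×10⁹ m³/s².
T = 95.67 hours = 3.444×10⁵ s.
A synchronous orbit has period T, so by Kepler's third law a = (μT²/4π²)^(1/3).
μT²/4π² = 6.781×10⁹ × (3.444×10⁵)² / 39.48 = 2.037×10¹⁹ m³.
a = 2.731×10⁶ m = 2731.2 km.
Altitude h = a − R = 2731.2 − 177.8 = 2553.4 km.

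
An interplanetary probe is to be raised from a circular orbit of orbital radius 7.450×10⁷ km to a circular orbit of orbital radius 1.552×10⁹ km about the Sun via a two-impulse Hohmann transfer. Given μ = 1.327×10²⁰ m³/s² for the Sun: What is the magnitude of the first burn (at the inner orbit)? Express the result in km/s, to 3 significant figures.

Δv ≈ 16.1 km/s

r₁ = 7.450×10⁷ km = 7.450×10¹⁰ m.
r₂ = 1.552×10⁹ km = 1.552×10¹² m.
Transfer ellipse a_t = (r₁ + r₂)/2 = 8.132×10¹¹ m.
At r₁: circular v_c1 = √(μ/r₁) = 42200 m/s; transfer-perihelion v_p = √[μ(2/r₁ − 1/a_t)] = 58300 m/s.
Δv₁ = v_p − v_c1 = 16100 m/s.
= 16.10 km/s.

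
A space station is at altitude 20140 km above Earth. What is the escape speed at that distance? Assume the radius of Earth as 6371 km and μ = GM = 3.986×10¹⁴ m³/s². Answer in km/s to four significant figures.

r = 6371 + 20140 = 26511 km = 2.6511×10⁷ m.
Escape speed v_esc = √(2μ/r) = √(2 × 3.986×10¹⁴ / 2.651×10⁷) = √(3.007×10⁷) = 5484 m/s.
= 5.484 km/s.

v_esc ≈ 5.484 km/s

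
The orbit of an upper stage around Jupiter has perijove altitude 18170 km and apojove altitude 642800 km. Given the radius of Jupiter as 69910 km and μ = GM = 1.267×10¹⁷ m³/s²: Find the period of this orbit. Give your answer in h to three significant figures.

T ≈ 39.3 h

r_p = 69910 + 18170 = 88080 km = 8.8080×10⁷ m.
r_a = 69910 + 642800 = 712710 km = 7.1271×10⁸ m.
Semi-major axis a = (r_p + r_a)/2 = (88080 + 7.1271×10⁵)/2 = 4.0040×10⁵ km = 4.004×10⁸ m.
By Kepler's third law T = 2π√(a³/μ) = 2π × 2.251×10⁴ = 1.414×10⁵ s.
= 39.28 h.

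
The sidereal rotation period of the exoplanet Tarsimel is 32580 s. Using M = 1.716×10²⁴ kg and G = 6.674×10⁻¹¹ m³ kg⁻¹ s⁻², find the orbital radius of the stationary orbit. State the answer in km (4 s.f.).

μ = GM = 6.674×10⁻¹¹ × 1.716×10²⁴ = 1.145×10¹⁴ m³/s².
A synchronous orbit has period T, so by Kepler's third law a = (μT²/4π²)^(1/3).
μT²/4π² = 1.145×10¹⁴ × (3.258×10⁴)² / 39.48 = 3.079×10²¹ m³.
a = 1.455×10⁷ m = 14548 km.

r_sync ≈ 14550 km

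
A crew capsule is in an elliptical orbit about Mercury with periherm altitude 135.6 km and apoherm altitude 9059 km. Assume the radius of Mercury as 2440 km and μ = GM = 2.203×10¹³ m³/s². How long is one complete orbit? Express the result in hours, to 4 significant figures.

T ≈ 6.942 hours

r_p = 2440 + 135.6 = 2575.6 km = 2.5756×10⁶ m.
r_a = 2440 + 9059 = 11499 km = 1.1499×10⁷ m.
Semi-major axis a = (r_p + r_a)/2 = (2575.6 + 11499)/2 = 7037.3 km = 7.037×10⁶ m.
By Kepler's third law T = 2π√(a³/μ) = 2π × 3.977×10³ = 2.499×10⁴ s.
= 6.942 hours.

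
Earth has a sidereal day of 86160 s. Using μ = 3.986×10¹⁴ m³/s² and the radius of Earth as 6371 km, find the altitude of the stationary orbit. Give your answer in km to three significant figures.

A synchronous orbit has period T, so by Kepler's third law a = (μT²/4π²)^(1/3).
μT²/4π² = 3.986×10¹⁴ × (8.616×10⁴)² / 39.48 = 7.495×10²² m³.
a = 4.216×10⁷ m = 42163 km.
Altitude h = a − R = 42163 − 6371 = 35792 km.

h_sync ≈ 35800 km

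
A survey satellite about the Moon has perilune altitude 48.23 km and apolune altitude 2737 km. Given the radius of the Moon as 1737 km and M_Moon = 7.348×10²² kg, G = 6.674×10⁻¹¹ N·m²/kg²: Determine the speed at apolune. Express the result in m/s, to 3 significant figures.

μ = GM = 6.674×10⁻¹¹ × 7.348×10²² = 4.904×10¹² m³/s².
r_p = 1737 + 48.23 = 1785.2 km = 1.7852×10⁶ m.
r_a = 1737 + 2737 = 4474.0 km = 4.4740×10⁶ m.
Semi-major axis a = (r_p + r_a)/2 = 3129.6 km = 3.130×10⁶ m.
Vis-viva: v² = μ(2/r − 1/a) = 4.904×10¹² × (4.470×10⁻⁷ − 3.195×10⁻⁷) = 6.253×10⁵ m²/s².
v = 790.7 m/s.

v ≈ 791 m/s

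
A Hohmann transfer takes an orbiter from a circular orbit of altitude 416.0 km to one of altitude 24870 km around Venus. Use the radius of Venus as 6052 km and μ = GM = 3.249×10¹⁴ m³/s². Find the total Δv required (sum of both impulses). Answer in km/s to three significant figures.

Δv_total ≈ 3.36 km/s

r₁ = 6052 + 416.0 = 6468.0 km = 6.4680×10⁶ m.
r₂ = 6052 + 24870 = 30922 km = 3.0922×10⁷ m.
Transfer ellipse a_t = (r₁ + r₂)/2 = 1.870×10⁷ m.
At r₁: circular v_c1 = √(μ/r₁) = 7087 m/s; transfer-periapsis v_p = √[μ(2/r₁ − 1/a_t)] = 9115 m/s.
Δv₁ = v_p − v_c1 = 2028 m/s.
At r₂: circular v_c2 = √(μ/r₂) = 3241 m/s; transfer-apoapsis v_a = √[μ(2/r₂ − 1/a_t)] = 1907 m/s.
Δv₂ = v_c2 − v_a = 1335 m/s.
Total Δv = Δv₁ + Δv₂ = 3362 m/s = 3.362 km/s.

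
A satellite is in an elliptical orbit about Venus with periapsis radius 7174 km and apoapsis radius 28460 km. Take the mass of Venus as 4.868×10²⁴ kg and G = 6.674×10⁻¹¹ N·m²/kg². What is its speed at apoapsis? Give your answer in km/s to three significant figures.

μ = GM = 6.674×10⁻¹¹ × 4.868×10²⁴ = 3.249×10¹⁴ m³/s².
Semi-major axis a = (r_p + r_a)/2 = 17817 km = 1.782×10⁷ m.
Vis-viva: v² = μ(2/r − 1/a) = 3.249×10¹⁴ × (7.027×10⁻⁸ − 5.613×10⁻⁸) = 4.597×10⁶ m²/s².
v = 2144 m/s = 2.144 km/s.

v ≈ 2.14 km/s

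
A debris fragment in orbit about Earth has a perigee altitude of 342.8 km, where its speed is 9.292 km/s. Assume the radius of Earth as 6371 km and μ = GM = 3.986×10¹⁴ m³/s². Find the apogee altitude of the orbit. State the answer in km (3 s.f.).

apogee altitude ≈ 11500 km

r_p = 6371 + 342.8 = 6713.8 km = 6.714×10⁶ m.
Specific energy ε = v²/2 − μ/r = -1.620×10⁷ J/kg, so a = −μ/(2ε) = 1.230×10⁷ m.
The apsides satisfy r_p + r_a = 2a, so the apogee radius is 2a − r_p = 1.789×10⁷ m = 17892 km.
Apogee altitude = 17892 − 6371 = 11521 km.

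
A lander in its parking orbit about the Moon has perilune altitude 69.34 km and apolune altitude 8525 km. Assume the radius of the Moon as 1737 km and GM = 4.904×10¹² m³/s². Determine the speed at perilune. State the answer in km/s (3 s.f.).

r_p = 1737 + 69.34 = 1806.3 km = 1.8063×10⁶ m.
r_a = 1737 + 8525 = 10262 km = 1.0262×10⁷ m.
Semi-major axis a = (r_p + r_a)/2 = 6034.2 km = 6.034×10⁶ m.
Vis-viva: v² = μ(2/r − 1/a) = 4.904×10¹² × (1.107×10⁻⁶ − 1.657×10⁻⁷) = 4.617×10⁶ m²/s².
v = 2149 m/s = 2.149 km/s.

v ≈ 2.15 km/s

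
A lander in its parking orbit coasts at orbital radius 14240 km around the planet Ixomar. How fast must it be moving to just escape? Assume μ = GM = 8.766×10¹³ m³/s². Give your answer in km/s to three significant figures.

v_esc ≈ 3.51 km/s

r = 14240 km = 1.424×10⁷ m.
Escape speed v_esc = √(2μ/r) = √(2 × 8.766×10¹³ / 1.424×10⁷) = √(1.231×10⁷) = 3509 m/s.
= 3.509 km/s.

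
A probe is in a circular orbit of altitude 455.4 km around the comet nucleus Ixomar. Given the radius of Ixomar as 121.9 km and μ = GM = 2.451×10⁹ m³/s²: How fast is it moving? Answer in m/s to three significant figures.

r = 121.9 + 455.4 = 577.30 km = 5.7730×10⁵ m.
For a circular orbit v = √(μ/r) = √(2.451×10⁹ / 5.773×10⁵) = √(4.246×10³) = 65.16 m/s.

v ≈ 65.2 m/s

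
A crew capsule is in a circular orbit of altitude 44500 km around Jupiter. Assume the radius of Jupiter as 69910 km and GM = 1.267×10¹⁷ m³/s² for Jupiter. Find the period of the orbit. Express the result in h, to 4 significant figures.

T ≈ 6.000 h

r = 69910 + 44500 = 114410 km = 1.1441×10⁸ m.
Kepler's third law: T = 2π√(r³/μ) = 2π√((1.144×10⁸)³ / 1.267×10¹⁷).
r³/μ = 1.182×10⁷ s², so T = 2π × 3.438×10³ = 2.160×10⁴ s.
Converting: 2.160×10⁴ s ÷ 3600 = 6.000 h.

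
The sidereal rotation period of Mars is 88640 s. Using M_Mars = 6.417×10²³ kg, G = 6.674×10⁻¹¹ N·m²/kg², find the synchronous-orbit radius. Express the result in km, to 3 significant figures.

μ = GM = 6.674×10⁻¹¹ × 6.417×10²³ = 4.283×10¹³ m³/s².
A synchronous orbit has period T, so by Kepler's third law a = (μT²/4π²)^(1/3).
μT²/4π² = 4.283×10¹³ × (8.864×10⁴)² / 39.48 = 8.524×10²¹ m³.
a = 2.043×10⁷ m = 20427 km.

r_sync ≈ 20400 km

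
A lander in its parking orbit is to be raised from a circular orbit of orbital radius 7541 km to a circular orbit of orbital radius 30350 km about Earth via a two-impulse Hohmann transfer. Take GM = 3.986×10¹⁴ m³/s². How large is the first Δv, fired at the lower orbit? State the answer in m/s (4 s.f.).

r₁ = 7541 km = 7.541×10⁶ m.
r₂ = 30350 km = 3.035×10⁷ m.
Transfer ellipse a_t = (r₁ + r₂)/2 = 1.895×10⁷ m.
At r₁: circular v_c1 = √(μ/r₁) = 7270 m/s; transfer-perigee v_p = √[μ(2/r₁ − 1/a_t)] = 9202 m/s.
Δv₁ = v_p − v_c1 = 1932 m/s.

Δv ≈ 1932 m/s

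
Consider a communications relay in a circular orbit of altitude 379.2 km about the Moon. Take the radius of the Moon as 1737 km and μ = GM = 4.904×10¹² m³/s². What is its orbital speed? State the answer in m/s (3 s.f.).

v ≈ 1520 m/s

r = 1737 + 379.2 = 2116.2 km = 2.1162×10⁶ m.
For a circular orbit v = √(μ/r) = √(4.904×10¹² / 2.116×10⁶) = √(2.317×10⁶) = 1522 m/s.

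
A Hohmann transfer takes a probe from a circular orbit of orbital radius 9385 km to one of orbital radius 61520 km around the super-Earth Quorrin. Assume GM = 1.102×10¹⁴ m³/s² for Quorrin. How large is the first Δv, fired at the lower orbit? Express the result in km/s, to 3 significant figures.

Δv ≈ 1.09 km/s

r₁ = 9385 km = 9.385×10⁶ m.
r₂ = 61520 km = 6.152×10⁷ m.
Transfer ellipse a_t = (r₁ + r₂)/2 = 3.545×10⁷ m.
At r₁: circular v_c1 = √(μ/r₁) = 3427 m/s; transfer-periapsis v_p = √[μ(2/r₁ − 1/a_t)] = 4514 m/s.
Δv₁ = v_p − v_c1 = 1087 m/s.
= 1.087 km/s.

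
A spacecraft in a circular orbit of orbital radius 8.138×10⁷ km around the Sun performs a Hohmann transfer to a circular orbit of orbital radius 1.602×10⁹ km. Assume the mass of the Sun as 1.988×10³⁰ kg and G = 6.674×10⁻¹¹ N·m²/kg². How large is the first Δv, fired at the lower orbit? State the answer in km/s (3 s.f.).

μ = GM = 6.674×10⁻¹¹ × 1.988×10³⁰ = 1.327×10²⁰ m³/s².
r₁ = 8.138×10⁷ km = 8.138×10¹⁰ m.
r₂ = 1.602×10⁹ km = 1.602×10¹² m.
Transfer ellipse a_t = (r₁ + r₂)/2 = 8.417×10¹¹ m.
At r₁: circular v_c1 = √(μ/r₁) = 40380 m/s; transfer-perihelion v_p = √[μ(2/r₁ − 1/a_t)] = 55710 m/s.
Δv₁ = v_p − v_c1 = 15330 m/s.
= 15.33 km/s.

Δv ≈ 15.3 km/s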